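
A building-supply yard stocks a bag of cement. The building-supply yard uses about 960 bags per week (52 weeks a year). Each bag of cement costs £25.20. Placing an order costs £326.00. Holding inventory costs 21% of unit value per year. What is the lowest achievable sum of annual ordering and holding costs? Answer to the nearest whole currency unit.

TC* ≈ £13,124

Annual demand D = 960 × 52 = 49,920.
Holding cost H = 0.21 × £25.20 = £5.2920 per unit per year.
The optimal lot size = √(2DS/H) = √(2 × 49,920 × 326 / 5.292) ≈ 2480.00.
At Q*, ordering cost (D/Q*)S equals holding cost (Q*/2)H, each = √(DSH/2).
Minimum total = √(2DSH) = √(2 × 49,920 × 326 × 5.292) ≈ 13124.145.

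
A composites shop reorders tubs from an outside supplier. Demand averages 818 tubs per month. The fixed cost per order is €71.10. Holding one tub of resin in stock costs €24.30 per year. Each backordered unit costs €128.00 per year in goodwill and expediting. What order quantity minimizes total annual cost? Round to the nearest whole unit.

Annual demand D = 818 × 12 = 9,816.
With planned backorders, Q* = √(2DS/H) · √((H+B)/B).
√(2DS/H) = √(2 × 9,816 × 71.1 / 24.3) = 239.670.
√((H+B)/B) = √((24.3+128)/128) = 1.0908.
Q* ≈ 261.432.

Q* ≈ 261 tubs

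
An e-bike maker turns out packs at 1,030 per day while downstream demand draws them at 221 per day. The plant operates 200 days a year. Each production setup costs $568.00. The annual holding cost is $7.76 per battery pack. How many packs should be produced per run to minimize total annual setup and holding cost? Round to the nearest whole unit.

Annual demand D = 221 × 200 = 44,200.
Production build-up factor (1 − d/p) = 1 − 221/1,030 = 0.7854.
Q* = √(2DS / (H(1 − d/p))) = √(2 × 44,200 × 568 / (7.76 × 0.7854)).
= √(50,211,200 / 6.095) ≈ 2870.211.

Q* ≈ 2,870 packs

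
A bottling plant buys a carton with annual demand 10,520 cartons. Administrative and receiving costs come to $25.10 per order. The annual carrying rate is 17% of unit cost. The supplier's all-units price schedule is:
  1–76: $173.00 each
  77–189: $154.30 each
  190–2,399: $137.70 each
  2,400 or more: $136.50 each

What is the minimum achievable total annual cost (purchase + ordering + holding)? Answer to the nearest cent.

Holding cost per unit per year at price C is H = 0.17·C.
Evaluate total cost at each tier's feasible EOQ or, if the EOQ is below the tier, at the tier's minimum quantity.
Tier 1 ($173.00): EOQ = 134.0 exceeds tier's upper bound 76, so this tier is dominated.
EOQ at $154.30 = 141.9 (feasible in tier 2): TC = 10,520×$154.30 + (10,520/141.9)×25.1 + (141.9/2)×0.17×$154.30 = $1,626,957.92.
EOQ at $137.70 = 150.2 < 190, so use break Q=190: TC = 10,520×$137.70 + (10,520/190.0)×25.1 + (190.0/2)×0.17×$137.70 = $1,452,217.60.
EOQ at $136.50 = 150.9 < 2400, so use break Q=2400: TC = 10,520×$136.50 + (10,520/2400.0)×25.1 + (2400.0/2)×0.17×$136.50 = $1,463,936.02.
Lowest total cost among the candidates is at Q = 190.0.

TC* ≈ $1,452,217.60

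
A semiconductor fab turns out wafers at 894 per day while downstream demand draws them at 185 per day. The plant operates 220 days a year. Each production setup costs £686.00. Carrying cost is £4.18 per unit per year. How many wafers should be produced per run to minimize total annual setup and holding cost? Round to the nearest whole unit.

Annual demand D = 185 × 220 = 40,700.
Production build-up factor (1 − d/p) = 1 − 185/894 = 0.7931.
Q* = √(2DS / (H(1 − d/p))) = √(2 × 40,700 × 686 / (4.18 × 0.7931)).
= √(55,840,400 / 3.315) ≈ 4104.231.

Q* ≈ 4,104 wafers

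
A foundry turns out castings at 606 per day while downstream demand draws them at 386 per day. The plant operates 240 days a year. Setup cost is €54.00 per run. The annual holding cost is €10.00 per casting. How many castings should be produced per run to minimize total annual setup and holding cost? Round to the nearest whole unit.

Q* ≈ 1,660 castings

Annual demand D = 386 × 240 = 92,640.
Production build-up factor (1 − d/p) = 1 − 386/606 = 0.3630.
Q* = √(2DS / (H(1 − d/p))) = √(2 × 92,640 × 54 / (10 × 0.3630)).
= √(10,005,120 / 3.6304) ≈ 1660.107.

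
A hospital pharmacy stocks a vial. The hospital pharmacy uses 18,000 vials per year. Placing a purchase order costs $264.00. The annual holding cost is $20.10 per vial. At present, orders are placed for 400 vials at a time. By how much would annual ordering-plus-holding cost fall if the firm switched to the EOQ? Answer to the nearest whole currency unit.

EOQ = √(2DS/H) = √(2 × 18,000 × 264 / 20.1) ≈ 687.63.
Cost at Q* = (D/Q*)S + (Q*/2)H = √(2DSH) ≈ $13,821.37.
Cost at Q = 400: (18,000/400)×264 + (400/2)×20.1 = $11,880.00 + $4,020.00 = $15,900.00.
Excess = $15,900.00 − $13,821.37 = $2,078.63.

Extra cost ≈ $2,079 per year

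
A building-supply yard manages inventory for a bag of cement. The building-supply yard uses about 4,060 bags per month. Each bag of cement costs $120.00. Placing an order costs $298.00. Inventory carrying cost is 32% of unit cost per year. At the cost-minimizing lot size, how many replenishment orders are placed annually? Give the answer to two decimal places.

N ≈ 56.03 orders per year

Annual demand D = 4,060 × 12 = 48,720.
Holding cost H = 0.32 × $120.00 = $38.4000 per unit per year.
EOQ = √(2DS/H) = √(2 × 48,720 × 298 / 38.4) ≈ 869.58.
Orders per year = D / Q* = 48,720 / 869.58 ≈ 56.027.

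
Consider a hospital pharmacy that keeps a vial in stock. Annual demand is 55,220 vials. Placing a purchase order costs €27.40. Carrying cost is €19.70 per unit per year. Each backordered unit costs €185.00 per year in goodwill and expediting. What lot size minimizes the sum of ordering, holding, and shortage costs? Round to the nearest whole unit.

Q* ≈ 412 vials

With planned backorders, Q* = √(2DS/H) · √((H+B)/B).
√(2DS/H) = √(2 × 55,220 × 27.4 / 19.7) = 391.927.
√((H+B)/B) = √((19.7+185)/185) = 1.0519.
Q* ≈ 412.267.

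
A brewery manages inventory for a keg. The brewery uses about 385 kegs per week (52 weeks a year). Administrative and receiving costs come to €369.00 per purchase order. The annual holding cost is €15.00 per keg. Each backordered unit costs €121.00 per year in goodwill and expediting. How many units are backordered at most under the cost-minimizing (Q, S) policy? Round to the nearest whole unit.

S* ≈ 116 kegs

Annual demand D = 385 × 52 = 20,020.
With planned backorders, Q* = √(2DS/H) · √((H+B)/B).
√(2DS/H) = √(2 × 20,020 × 369 / 15) = 992.464.
√((H+B)/B) = √((15+121)/121) = 1.0602.
Q* ≈ 1052.183.
S* = Q* · H/(H+B) = 1052.183 × 15/136 ≈ 116.050.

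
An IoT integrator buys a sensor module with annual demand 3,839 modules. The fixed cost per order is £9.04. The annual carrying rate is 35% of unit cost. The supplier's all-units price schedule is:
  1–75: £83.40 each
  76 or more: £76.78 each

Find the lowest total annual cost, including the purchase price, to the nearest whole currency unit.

Holding cost per unit per year at price C is H = 0.35·C.
For each price level, check whether its EOQ is feasible; otherwise the best quantity at that price is the breakpoint.
EOQ at £83.40 = 48.8 (feasible in tier 1): TC = 3,839×£83.40 + (3,839/48.8)×9.04 + (48.8/2)×0.35×£83.40 = £321,595.99.
EOQ at £76.78 = 50.8 < 76, so use break Q=76: TC = 3,839×£76.78 + (3,839/76.0)×9.04 + (76.0/2)×0.35×£76.78 = £296,236.23.
Lowest total cost among the candidates is at Q = 76.0.

TC* ≈ £296,236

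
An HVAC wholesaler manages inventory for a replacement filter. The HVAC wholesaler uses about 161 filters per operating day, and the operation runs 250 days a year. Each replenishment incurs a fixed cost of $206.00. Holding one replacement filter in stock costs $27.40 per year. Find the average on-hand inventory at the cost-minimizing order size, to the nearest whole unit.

Annual demand D = 161 × 250 = 40,250.
The optimal lot size = √(2DS/H) = √(2 × 40,250 × 206 / 27.4) ≈ 777.96.
Average inventory = Q*/2 ≈ 777.96 / 2 = 388.979.

Average inventory ≈ 389 filters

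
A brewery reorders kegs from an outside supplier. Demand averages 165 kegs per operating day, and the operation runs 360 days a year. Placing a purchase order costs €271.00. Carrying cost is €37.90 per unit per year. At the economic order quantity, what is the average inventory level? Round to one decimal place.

Annual demand D = 165 × 360 = 59,400.
The optimal lot size = √(2DS/H) = √(2 × 59,400 × 271 / 37.9) ≈ 921.67.
Average inventory = Q*/2 ≈ 921.67 / 2 = 460.833.

Average inventory ≈ 460.8 kegs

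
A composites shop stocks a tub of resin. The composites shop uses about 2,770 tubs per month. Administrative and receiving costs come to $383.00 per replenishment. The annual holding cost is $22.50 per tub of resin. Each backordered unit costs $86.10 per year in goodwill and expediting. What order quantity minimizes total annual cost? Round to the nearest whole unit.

Q* ≈ 1,195 tubs

Annual demand D = 2,770 × 12 = 33,240.
With planned backorders, Q* = √(2DS/H) · √((H+B)/B).
√(2DS/H) = √(2 × 33,240 × 383 / 22.5) = 1063.784.
√((H+B)/B) = √((22.5+86.1)/86.1) = 1.1231.
Q* ≈ 1194.722.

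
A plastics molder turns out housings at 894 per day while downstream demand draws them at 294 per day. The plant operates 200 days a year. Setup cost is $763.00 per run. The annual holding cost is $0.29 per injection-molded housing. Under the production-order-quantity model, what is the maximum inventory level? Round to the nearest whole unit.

I_max ≈ 14,410 housings

Annual demand D = 294 × 200 = 58,800.
Production build-up factor (1 − d/p) = 1 − 294/894 = 0.6711.
Q* = √(2DS / (H(1 − d/p))) = √(2 × 58,800 × 763 / (0.29 × 0.6711)).
= √(89,728,800 / 0.1946) ≈ 21471.385.
Maximum inventory = Q*(1 − d/p) = 21471.385 × 0.6711 ≈ 14410.326.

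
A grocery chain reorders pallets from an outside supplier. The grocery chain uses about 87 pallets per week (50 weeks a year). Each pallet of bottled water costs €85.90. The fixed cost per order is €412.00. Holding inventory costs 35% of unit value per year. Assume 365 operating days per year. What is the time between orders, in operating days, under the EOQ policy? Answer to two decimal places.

Annual demand D = 87 × 50 = 4,350.
Holding cost H = 0.35 × €85.90 = €30.0650 per unit per year.
EOQ = √(2DS/H) = √(2 × 4,350 × 412 / 30.065) ≈ 345.28.
Cycle time = Q*/D × 365 = 345.28 / 4,350 × 365 ≈ 28.972 days.

T ≈ 28.97 days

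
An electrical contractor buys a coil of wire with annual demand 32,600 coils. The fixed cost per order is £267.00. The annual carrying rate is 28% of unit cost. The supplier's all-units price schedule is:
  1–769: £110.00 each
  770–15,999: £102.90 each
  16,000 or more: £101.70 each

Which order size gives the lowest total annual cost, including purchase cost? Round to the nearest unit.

Holding cost per unit per year at price C is H = 0.28·C.
For each price level, check whether its EOQ is feasible; otherwise the best quantity at that price is the breakpoint.
EOQ at £110.00 = 751.8 (feasible in tier 1): TC = 32,600×£110.00 + (32,600/751.8)×267 + (751.8/2)×0.28×£110.00 = £3,609,155.53.
EOQ at £102.90 = 777.3 (feasible in tier 2): TC = 32,600×£102.90 + (32,600/777.3)×267 + (777.3/2)×0.28×£102.90 = £3,376,935.78.
EOQ at £101.70 = 781.9 < 16000, so use break Q=16000: TC = 32,600×£101.70 + (32,600/16000.0)×267 + (16000.0/2)×0.28×£101.70 = £3,543,772.01.
Lowest total cost is £3,376,935.78 at Q = 777.3.

Q* ≈ 777 coils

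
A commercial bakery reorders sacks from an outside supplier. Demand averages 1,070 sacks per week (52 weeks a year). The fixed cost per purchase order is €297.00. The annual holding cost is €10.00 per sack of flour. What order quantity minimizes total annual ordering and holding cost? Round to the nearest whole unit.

Q* ≈ 1,818 sacks

Annual demand D = 1,070 × 52 = 55,640.
EOQ = √(2DS / H) = √(2 × 55,640 × 297 / 10).
= √(33,050,160 / 10) = √3,305,016 ≈ 1817.970.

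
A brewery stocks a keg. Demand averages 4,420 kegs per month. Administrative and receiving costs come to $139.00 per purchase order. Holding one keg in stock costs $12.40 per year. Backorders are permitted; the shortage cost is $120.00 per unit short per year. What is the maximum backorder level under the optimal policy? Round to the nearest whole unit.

Annual demand D = 4,420 × 12 = 53,040.
With planned backorders, Q* = √(2DS/H) · √((H+B)/B).
√(2DS/H) = √(2 × 53,040 × 139 / 12.4) = 1090.469.
√((H+B)/B) = √((12.4+120)/120) = 1.0504.
Q* ≈ 1145.425.
S* = Q* · H/(H+B) = 1145.425 × 12.4/132.4 ≈ 107.275.

S* ≈ 107 kegs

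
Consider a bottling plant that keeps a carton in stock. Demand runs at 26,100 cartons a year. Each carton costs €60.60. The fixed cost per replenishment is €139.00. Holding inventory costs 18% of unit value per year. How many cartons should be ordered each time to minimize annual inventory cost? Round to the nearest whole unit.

Holding cost H = 0.18 × €60.60 = €10.9080 per unit per year.
EOQ = √(2DS / H) = √(2 × 26,100 × 139 / 10.908).
= √(7,255,800 / 10.908) = √665,181.5182 ≈ 815.587.

Q* ≈ 816 cartons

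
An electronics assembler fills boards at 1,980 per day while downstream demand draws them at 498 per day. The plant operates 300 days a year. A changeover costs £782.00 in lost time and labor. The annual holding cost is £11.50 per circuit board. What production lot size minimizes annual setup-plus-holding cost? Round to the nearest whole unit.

Q* ≈ 5,210 boards

Annual demand D = 498 × 300 = 149,400.
Production build-up factor (1 − d/p) = 1 − 498/1,980 = 0.7485.
Q* = √(2DS / (H(1 − d/p))) = √(2 × 149,400 × 782 / (11.5 × 0.7485)).
= √(233,661,600 / 8.6076) ≈ 5210.186.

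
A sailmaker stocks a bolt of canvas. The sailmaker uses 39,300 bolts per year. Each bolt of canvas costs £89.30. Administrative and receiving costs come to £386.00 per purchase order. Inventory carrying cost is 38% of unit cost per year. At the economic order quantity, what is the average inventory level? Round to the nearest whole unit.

Average inventory ≈ 473 bolts

Holding cost H = 0.38 × £89.30 = £33.9340 per unit per year.
The optimal lot size = √(2DS/H) = √(2 × 39,300 × 386 / 33.934) ≈ 945.56.
Average inventory = Q*/2 ≈ 945.56 / 2 = 472.778.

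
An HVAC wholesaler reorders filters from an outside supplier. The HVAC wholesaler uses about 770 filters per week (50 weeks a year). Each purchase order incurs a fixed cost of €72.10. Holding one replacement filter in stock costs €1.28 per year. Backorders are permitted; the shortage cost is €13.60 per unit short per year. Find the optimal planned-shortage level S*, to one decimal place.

S* ≈ 187.4 filters

Annual demand D = 770 × 50 = 38,500.
With planned backorders, Q* = √(2DS/H) · √((H+B)/B).
√(2DS/H) = √(2 × 38,500 × 72.1 / 1.28) = 2082.610.
√((H+B)/B) = √((1.28+13.6)/13.6) = 1.0460.
Q* ≈ 2178.412.
S* = Q* · H/(H+B) = 2178.412 × 1.28/14.88 ≈ 187.390.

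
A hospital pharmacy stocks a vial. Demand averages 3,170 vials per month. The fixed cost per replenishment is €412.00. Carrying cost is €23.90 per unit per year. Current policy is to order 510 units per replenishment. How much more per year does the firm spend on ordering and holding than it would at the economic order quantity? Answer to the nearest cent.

Extra cost ≈ €9,454.35 per year

Annual demand D = 3,170 × 12 = 38,040.
EOQ = √(2DS/H) = √(2 × 38,040 × 412 / 23.9) ≈ 1145.21.
Cost at Q* = (D/Q*)S + (Q*/2)H = √(2DSH) ≈ €27,370.51.
Cost at Q = 510: (38,040/510)×412 + (510/2)×23.9 = €30,730.35 + €6,094.50 = €36,824.85.
Excess = €36,824.85 − €27,370.51 = €9,454.35.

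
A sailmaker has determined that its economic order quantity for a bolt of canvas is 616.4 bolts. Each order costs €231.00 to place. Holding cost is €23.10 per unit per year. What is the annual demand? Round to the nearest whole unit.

D ≈ 18,997 bolts per year

Invert the EOQ relation Q*² = 2DS/H.
From Q* = √(2DS/H): D = Q*²H / (2S) = 616.4² × 23.1 / (2 × 231) = 18997.448.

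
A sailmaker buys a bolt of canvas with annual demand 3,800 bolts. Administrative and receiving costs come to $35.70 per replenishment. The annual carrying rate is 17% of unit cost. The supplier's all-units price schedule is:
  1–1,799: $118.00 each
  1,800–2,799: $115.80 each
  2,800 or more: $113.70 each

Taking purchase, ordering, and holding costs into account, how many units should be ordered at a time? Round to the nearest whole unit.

Holding cost per unit per year at price C is H = 0.17·C.
Candidates are each tier's EOQ (if it falls in that tier) and each price-break quantity.
EOQ at $118.00 = 116.3 (feasible in tier 1): TC = 3,800×$118.00 + (3,800/116.3)×35.7 + (116.3/2)×0.17×$118.00 = $450,732.96.
EOQ at $115.80 = 117.4 < 1800, so use break Q=1800: TC = 3,800×$115.80 + (3,800/1800.0)×35.7 + (1800.0/2)×0.17×$115.80 = $457,832.77.
EOQ at $113.70 = 118.5 < 2800, so use break Q=2800: TC = 3,800×$113.70 + (3,800/2800.0)×35.7 + (2800.0/2)×0.17×$113.70 = $459,169.05.
Lowest total cost is $450,732.96 at Q = 116.3.

Q* ≈ 116 bolts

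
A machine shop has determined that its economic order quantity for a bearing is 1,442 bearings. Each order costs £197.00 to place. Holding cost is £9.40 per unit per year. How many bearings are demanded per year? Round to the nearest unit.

The basic EOQ model gives Q* = √(2DS/H); rearrange for the unknown.
From Q* = √(2DS/H): D = Q*²H / (2S) = 1,442² × 9.4 / (2 × 197) = 49609.192.

D ≈ 49,609 bearings per year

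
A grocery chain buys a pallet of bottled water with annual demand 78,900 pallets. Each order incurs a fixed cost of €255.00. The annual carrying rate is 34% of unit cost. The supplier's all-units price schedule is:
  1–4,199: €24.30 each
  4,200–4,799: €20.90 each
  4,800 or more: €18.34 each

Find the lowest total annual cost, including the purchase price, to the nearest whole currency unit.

Holding cost per unit per year at price C is H = 0.34·C.
Evaluate total cost at each tier's feasible EOQ or, if the EOQ is below the tier, at the tier's minimum quantity.
EOQ at €24.30 = 2206.9 (feasible in tier 1): TC = 78,900×€24.30 + (78,900/2206.9)×255 + (2206.9/2)×0.34×€24.30 = €1,935,503.34.
EOQ at €20.90 = 2379.6 < 4200, so use break Q=4200: TC = 78,900×€20.90 + (78,900/4200.0)×255 + (4200.0/2)×0.34×€20.90 = €1,668,722.96.
EOQ at €18.34 = 2540.3 < 4800, so use break Q=4800: TC = 78,900×€18.34 + (78,900/4800.0)×255 + (4800.0/2)×0.34×€18.34 = €1,466,183.00.
Lowest total cost among the candidates is at Q = 4800.0.

TC* ≈ €1,466,183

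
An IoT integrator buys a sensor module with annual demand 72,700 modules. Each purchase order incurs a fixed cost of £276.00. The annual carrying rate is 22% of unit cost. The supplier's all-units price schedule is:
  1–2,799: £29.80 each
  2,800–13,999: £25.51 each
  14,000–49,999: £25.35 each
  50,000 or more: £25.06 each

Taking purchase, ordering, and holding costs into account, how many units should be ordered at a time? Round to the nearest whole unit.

Holding cost per unit per year at price C is H = 0.22·C.
Evaluate total cost at each tier's feasible EOQ or, if the EOQ is below the tier, at the tier's minimum quantity.
EOQ at £29.80 = 2474.1 (feasible in tier 1): TC = 72,700×£29.80 + (72,700/2474.1)×276 + (2474.1/2)×0.22×£29.80 = £2,182,680.20.
EOQ at £25.51 = 2674.1 < 2800, so use break Q=2800: TC = 72,700×£25.51 + (72,700/2800.0)×276 + (2800.0/2)×0.22×£25.51 = £1,869,600.22.
EOQ at £25.35 = 2682.5 < 14000, so use break Q=14000: TC = 72,700×£25.35 + (72,700/14000.0)×276 + (14000.0/2)×0.22×£25.35 = £1,883,417.23.
EOQ at £25.06 = 2698.0 < 50000, so use break Q=50000: TC = 72,700×£25.06 + (72,700/50000.0)×276 + (50000.0/2)×0.22×£25.06 = £1,960,093.30.
Lowest total cost is £1,869,600.22 at Q = 2800.0.

Q* ≈ 2,800 modules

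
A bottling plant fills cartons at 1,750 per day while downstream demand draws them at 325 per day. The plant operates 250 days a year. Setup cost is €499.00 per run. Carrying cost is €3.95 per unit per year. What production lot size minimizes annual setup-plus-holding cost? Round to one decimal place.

Q* ≈ 5,021.0 cartons

Annual demand D = 325 × 250 = 81,250.
Production build-up factor (1 − d/p) = 1 − 325/1,750 = 0.8143.
Q* = √(2DS / (H(1 − d/p))) = √(2 × 81,250 × 499 / (3.95 × 0.8143)).
= √(81,087,500 / 3.2164) ≈ 5020.997.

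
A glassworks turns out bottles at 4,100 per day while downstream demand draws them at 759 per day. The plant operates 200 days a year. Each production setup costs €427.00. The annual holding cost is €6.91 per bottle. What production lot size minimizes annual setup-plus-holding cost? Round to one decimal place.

Q* ≈ 4,798.2 bottles

Annual demand D = 759 × 200 = 151,800.
Production build-up factor (1 − d/p) = 1 − 759/4,100 = 0.8149.
Q* = √(2DS / (H(1 − d/p))) = √(2 × 151,800 × 427 / (6.91 × 0.8149)).
= √(129,637,200 / 5.6308) ≈ 4798.213.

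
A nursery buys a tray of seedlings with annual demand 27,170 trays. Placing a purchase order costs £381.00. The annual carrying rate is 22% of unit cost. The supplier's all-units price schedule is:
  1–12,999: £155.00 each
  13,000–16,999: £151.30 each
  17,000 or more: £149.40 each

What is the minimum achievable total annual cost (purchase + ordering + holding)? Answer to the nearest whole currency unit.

TC* ≈ £4,237,920

Holding cost per unit per year at price C is H = 0.22·C.
For each price level, check whether its EOQ is feasible; otherwise the best quantity at that price is the breakpoint.
EOQ at £155.00 = 779.2 (feasible in tier 1): TC = 27,170×£155.00 + (27,170/779.2)×381 + (779.2/2)×0.22×£155.00 = £4,237,920.49.
EOQ at £151.30 = 788.7 < 13000, so use break Q=13000: TC = 27,170×£151.30 + (27,170/13000.0)×381 + (13000.0/2)×0.22×£151.30 = £4,327,976.29.
EOQ at £149.40 = 793.7 < 17000, so use break Q=17000: TC = 27,170×£149.40 + (27,170/17000.0)×381 + (17000.0/2)×0.22×£149.40 = £4,339,184.93.
Lowest total cost among the candidates is at Q = 779.2.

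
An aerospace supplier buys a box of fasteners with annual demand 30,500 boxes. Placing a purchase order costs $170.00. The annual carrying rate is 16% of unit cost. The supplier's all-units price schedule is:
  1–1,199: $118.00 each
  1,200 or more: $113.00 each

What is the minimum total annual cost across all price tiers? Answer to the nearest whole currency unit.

TC* ≈ $3,461,669

Holding cost per unit per year at price C is H = 0.16·C.
For each price level, check whether its EOQ is feasible; otherwise the best quantity at that price is the breakpoint.
EOQ at $118.00 = 741.1 (feasible in tier 1): TC = 30,500×$118.00 + (30,500/741.1)×170 + (741.1/2)×0.16×$118.00 = $3,612,992.34.
EOQ at $113.00 = 757.3 < 1200, so use break Q=1200: TC = 30,500×$113.00 + (30,500/1200.0)×170 + (1200.0/2)×0.16×$113.00 = $3,461,668.83.
Lowest total cost among the candidates is at Q = 1200.0.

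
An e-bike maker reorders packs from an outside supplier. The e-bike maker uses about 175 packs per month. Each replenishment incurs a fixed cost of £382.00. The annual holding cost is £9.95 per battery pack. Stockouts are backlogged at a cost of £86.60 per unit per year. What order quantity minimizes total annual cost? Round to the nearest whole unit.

Annual demand D = 175 × 12 = 2,100.
With planned backorders, Q* = √(2DS/H) · √((H+B)/B).
√(2DS/H) = √(2 × 2,100 × 382 / 9.95) = 401.555.
√((H+B)/B) = √((9.95+86.6)/86.6) = 1.0559.
Q* ≈ 423.996.

Q* ≈ 424 packs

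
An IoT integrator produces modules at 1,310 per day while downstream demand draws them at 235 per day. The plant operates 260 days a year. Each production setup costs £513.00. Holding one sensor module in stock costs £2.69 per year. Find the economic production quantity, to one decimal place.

Q* ≈ 5,329.0 modules

Annual demand D = 235 × 260 = 61,100.
Production build-up factor (1 − d/p) = 1 − 235/1,310 = 0.8206.
Q* = √(2DS / (H(1 − d/p))) = √(2 × 61,100 × 513 / (2.69 × 0.8206)).
= √(62,688,600 / 2.2074) ≈ 5329.047.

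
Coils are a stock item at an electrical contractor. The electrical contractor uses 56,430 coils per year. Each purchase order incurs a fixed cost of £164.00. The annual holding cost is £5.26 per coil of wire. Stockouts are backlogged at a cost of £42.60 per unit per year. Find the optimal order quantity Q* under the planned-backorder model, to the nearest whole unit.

With planned backorders, Q* = √(2DS/H) · √((H+B)/B).
√(2DS/H) = √(2 × 56,430 × 164 / 5.26) = 1875.854.
√((H+B)/B) = √((5.26+42.6)/42.6) = 1.0599.
Q* ≈ 1988.294.

Q* ≈ 1,988 coils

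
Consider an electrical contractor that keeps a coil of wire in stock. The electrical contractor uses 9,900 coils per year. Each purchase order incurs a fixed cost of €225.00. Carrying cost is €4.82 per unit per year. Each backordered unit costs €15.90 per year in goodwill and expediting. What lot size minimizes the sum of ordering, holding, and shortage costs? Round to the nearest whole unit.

With planned backorders, Q* = √(2DS/H) · √((H+B)/B).
√(2DS/H) = √(2 × 9,900 × 225 / 4.82) = 961.392.
√((H+B)/B) = √((4.82+15.9)/15.9) = 1.1416.
Q* ≈ 1097.480.

Q* ≈ 1,097 coils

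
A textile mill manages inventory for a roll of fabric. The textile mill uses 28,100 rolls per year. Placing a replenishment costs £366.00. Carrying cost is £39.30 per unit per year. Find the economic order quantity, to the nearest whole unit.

Q* ≈ 723 rolls

EOQ = √(2DS / H) = √(2 × 28,100 × 366 / 39.3).
= √(20,569,200 / 39.3) = √523,389.313 ≈ 723.457.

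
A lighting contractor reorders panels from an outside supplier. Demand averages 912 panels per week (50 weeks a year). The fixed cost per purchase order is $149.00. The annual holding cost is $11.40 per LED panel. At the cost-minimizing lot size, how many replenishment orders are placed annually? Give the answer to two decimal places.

Annual demand D = 912 × 50 = 45,600.
EOQ = √(2DS/H) = √(2 × 45,600 × 149 / 11.4) ≈ 1091.79.
Orders per year = D / Q* = 45,600 / 1091.79 ≈ 41.766.

N ≈ 41.77 orders per year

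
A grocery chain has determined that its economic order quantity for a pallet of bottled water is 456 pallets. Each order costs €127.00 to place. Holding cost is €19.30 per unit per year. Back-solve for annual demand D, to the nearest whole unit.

Squaring Q* = √(2DS/H) gives Q*² = 2DS/H.
From Q* = √(2DS/H): D = Q*²H / (2S) = 456² × 19.3 / (2 × 127) = 15799.861.

D ≈ 15,800 pallets per year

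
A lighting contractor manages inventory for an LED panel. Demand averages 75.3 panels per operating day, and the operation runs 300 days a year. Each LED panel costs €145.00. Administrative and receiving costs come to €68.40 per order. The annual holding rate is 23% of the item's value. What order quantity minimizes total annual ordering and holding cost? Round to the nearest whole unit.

Q* ≈ 304 panels

Annual demand D = 75.3 × 300 = 22,590.
Holding cost H = 0.23 × €145.00 = €33.3500 per unit per year.
EOQ = √(2DS / H) = √(2 × 22,590 × 68.4 / 33.35).
= √(3,090,312 / 33.35) = √92,663.0285 ≈ 304.406.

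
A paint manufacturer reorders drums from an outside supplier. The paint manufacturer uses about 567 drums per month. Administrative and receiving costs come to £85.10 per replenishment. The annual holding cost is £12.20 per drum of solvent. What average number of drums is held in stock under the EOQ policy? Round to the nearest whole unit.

Annual demand D = 567 × 12 = 6,804.
EOQ = √(2DS/H) = √(2 × 6,804 × 85.1 / 12.2) ≈ 308.09.
Average inventory = Q*/2 ≈ 308.09 / 2 = 154.047.

Average inventory ≈ 154 drums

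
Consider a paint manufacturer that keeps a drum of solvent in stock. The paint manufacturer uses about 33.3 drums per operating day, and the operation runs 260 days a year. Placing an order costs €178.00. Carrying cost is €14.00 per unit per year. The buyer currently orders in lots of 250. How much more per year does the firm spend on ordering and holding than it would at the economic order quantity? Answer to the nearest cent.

Extra cost ≈ €1,345.52 per year

Annual demand D = 33.3 × 260 = 8,658.
EOQ = √(2DS/H) = √(2 × 8,658 × 178 / 14) ≈ 469.21.
Cost at Q* = (D/Q*)S + (Q*/2)H = √(2DSH) ≈ €6,568.98.
Cost at Q = 250: (8,658/250)×178 + (250/2)×14 = €6,164.50 + €1,750.00 = €7,914.50.
Excess = €7,914.50 − €6,568.98 = €1,345.52.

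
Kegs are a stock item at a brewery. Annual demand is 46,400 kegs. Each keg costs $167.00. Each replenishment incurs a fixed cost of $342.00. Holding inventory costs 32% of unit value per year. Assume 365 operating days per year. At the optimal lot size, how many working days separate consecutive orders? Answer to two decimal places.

Holding cost H = 0.32 × $167.00 = $53.4400 per unit per year.
EOQ = √(2DS/H) = √(2 × 46,400 × 342 / 53.44) ≈ 770.64.
Cycle time = Q*/D × 365 = 770.64 / 46,400 × 365 ≈ 6.062 days.

T ≈ 6.06 days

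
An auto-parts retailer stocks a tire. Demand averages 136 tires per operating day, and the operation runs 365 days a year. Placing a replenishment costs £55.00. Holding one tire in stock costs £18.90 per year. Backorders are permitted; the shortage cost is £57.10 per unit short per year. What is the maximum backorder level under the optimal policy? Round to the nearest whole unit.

S* ≈ 154 tires

Annual demand D = 136 × 365 = 49,640.
With planned backorders, Q* = √(2DS/H) · √((H+B)/B).
√(2DS/H) = √(2 × 49,640 × 55 / 18.9) = 537.504.
√((H+B)/B) = √((18.9+57.1)/57.1) = 1.1537.
Q* ≈ 620.112.
S* = Q* · H/(H+B) = 620.112 × 18.9/76 ≈ 154.212.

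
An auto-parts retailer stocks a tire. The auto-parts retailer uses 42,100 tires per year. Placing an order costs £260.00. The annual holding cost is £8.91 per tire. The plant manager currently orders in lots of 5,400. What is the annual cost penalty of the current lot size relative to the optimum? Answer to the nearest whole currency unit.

Extra cost ≈ £12,118 per year

EOQ = √(2DS/H) = √(2 × 42,100 × 260 / 8.91) ≈ 1567.49.
Cost at Q* = (D/Q*)S + (Q*/2)H = √(2DSH) ≈ £13,966.31.
Cost at Q = 5,400: (42,100/5,400)×260 + (5,400/2)×8.91 = £2,027.04 + £24,057.00 = £26,084.04.
Excess = £26,084.04 − £13,966.31 = £12,117.73.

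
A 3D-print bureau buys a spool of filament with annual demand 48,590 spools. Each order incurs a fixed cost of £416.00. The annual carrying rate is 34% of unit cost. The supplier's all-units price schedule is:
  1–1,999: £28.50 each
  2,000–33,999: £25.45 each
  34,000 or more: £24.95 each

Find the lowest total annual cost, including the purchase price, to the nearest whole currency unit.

Holding cost per unit per year at price C is H = 0.34·C.
Evaluate total cost at each tier's feasible EOQ or, if the EOQ is below the tier, at the tier's minimum quantity.
Tier 1 (£28.50): EOQ = 2042.6 exceeds tier's upper bound 1999, so this tier is dominated.
EOQ at £25.45 = 2161.5 (feasible in tier 2): TC = 48,590×£25.45 + (48,590/2161.5)×416 + (2161.5/2)×0.34×£25.45 = £1,255,318.81.
EOQ at £24.95 = 2183.0 < 34000, so use break Q=34000: TC = 48,590×£24.95 + (48,590/34000.0)×416 + (34000.0/2)×0.34×£24.95 = £1,357,126.01.
Lowest total cost among the candidates is at Q = 2161.5.

TC* ≈ £1,255,319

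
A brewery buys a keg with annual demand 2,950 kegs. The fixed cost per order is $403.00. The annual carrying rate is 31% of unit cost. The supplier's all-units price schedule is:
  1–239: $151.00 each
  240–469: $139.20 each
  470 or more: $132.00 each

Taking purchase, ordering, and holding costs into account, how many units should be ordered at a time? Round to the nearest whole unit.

Q* ≈ 470 kegs

Holding cost per unit per year at price C is H = 0.31·C.
Candidates are each tier's EOQ (if it falls in that tier) and each price-break quantity.
EOQ at $151.00 = 225.4 (feasible in tier 1): TC = 2,950×$151.00 + (2,950/225.4)×403 + (225.4/2)×0.31×$151.00 = $455,999.89.
EOQ at $139.20 = 234.7 < 240, so use break Q=240: TC = 2,950×$139.20 + (2,950/240.0)×403 + (240.0/2)×0.31×$139.20 = $420,771.78.
EOQ at $132.00 = 241.1 < 470, so use break Q=470: TC = 2,950×$132.00 + (2,950/470.0)×403 + (470.0/2)×0.31×$132.00 = $401,545.67.
Lowest total cost is $401,545.67 at Q = 470.0.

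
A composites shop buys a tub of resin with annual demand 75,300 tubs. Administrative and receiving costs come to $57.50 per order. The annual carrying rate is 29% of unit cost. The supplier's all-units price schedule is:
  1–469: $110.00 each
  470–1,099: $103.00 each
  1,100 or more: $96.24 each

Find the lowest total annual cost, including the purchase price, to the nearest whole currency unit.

TC* ≈ $7,266,158

Holding cost per unit per year at price C is H = 0.29·C.
Evaluate total cost at each tier's feasible EOQ or, if the EOQ is below the tier, at the tier's minimum quantity.
Tier 1 ($110.00): EOQ = 521.0 exceeds tier's upper bound 469, so this tier is dominated.
EOQ at $103.00 = 538.4 (feasible in tier 2): TC = 75,300×$103.00 + (75,300/538.4)×57.5 + (538.4/2)×0.29×$103.00 = $7,771,982.89.
EOQ at $96.24 = 557.0 < 1100, so use break Q=1100: TC = 75,300×$96.24 + (75,300/1100.0)×57.5 + (1100.0/2)×0.29×$96.24 = $7,266,158.42.
Lowest total cost among the candidates is at Q = 1100.0.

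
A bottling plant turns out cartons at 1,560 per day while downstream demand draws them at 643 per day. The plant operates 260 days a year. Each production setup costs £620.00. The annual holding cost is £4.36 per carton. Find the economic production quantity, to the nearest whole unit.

Annual demand D = 643 × 260 = 167,180.
Production build-up factor (1 − d/p) = 1 − 643/1,560 = 0.5878.
Q* = √(2DS / (H(1 − d/p))) = √(2 × 167,180 × 620 / (4.36 × 0.5878)).
= √(207,303,200 / 2.5629) ≈ 8993.679.

Q* ≈ 8,994 cartons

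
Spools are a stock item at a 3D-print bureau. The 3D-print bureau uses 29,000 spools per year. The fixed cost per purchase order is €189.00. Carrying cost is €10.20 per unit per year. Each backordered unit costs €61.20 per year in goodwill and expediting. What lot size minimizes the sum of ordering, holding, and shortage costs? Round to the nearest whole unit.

Q* ≈ 1,120 spools

With planned backorders, Q* = √(2DS/H) · √((H+B)/B).
√(2DS/H) = √(2 × 29,000 × 189 / 10.2) = 1036.680.
√((H+B)/B) = √((10.2+61.2)/61.2) = 1.0801.
Q* ≈ 1119.743.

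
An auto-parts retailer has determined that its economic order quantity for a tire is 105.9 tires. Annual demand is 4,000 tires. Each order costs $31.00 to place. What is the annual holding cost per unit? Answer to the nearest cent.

H ≈ $22.11

The basic EOQ model gives Q* = √(2DS/H); rearrange for the unknown.
From Q* = √(2DS/H): H = 2DS / Q*² = 2 × 4,000 × 31 / 105.9² = 22.1136.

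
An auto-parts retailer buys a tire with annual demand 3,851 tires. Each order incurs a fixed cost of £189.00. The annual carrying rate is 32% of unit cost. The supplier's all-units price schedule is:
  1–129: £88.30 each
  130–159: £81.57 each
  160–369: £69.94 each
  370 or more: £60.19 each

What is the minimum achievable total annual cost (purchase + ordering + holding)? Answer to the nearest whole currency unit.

TC* ≈ £237,322

Holding cost per unit per year at price C is H = 0.32·C.
For each price level, check whether its EOQ is feasible; otherwise the best quantity at that price is the breakpoint.
Tier 1 (£88.30): EOQ = 227.0 exceeds tier's upper bound 129, so this tier is dominated.
Tier 2 (£81.57): EOQ = 236.2 exceeds tier's upper bound 159, so this tier is dominated.
EOQ at £69.94 = 255.0 (feasible in tier 3): TC = 3,851×£69.94 + (3,851/255.0)×189 + (255.0/2)×0.32×£69.94 = £275,046.76.
EOQ at £60.19 = 274.9 < 370, so use break Q=370: TC = 3,851×£60.19 + (3,851/370.0)×189 + (370.0/2)×0.32×£60.19 = £237,322.07.
Lowest total cost among the candidates is at Q = 370.0.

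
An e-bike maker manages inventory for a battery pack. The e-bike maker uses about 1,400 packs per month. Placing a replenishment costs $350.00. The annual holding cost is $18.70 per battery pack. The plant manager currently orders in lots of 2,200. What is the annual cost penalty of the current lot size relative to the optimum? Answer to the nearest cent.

Annual demand D = 1,400 × 12 = 16,800.
EOQ = √(2DS/H) = √(2 × 16,800 × 350 / 18.7) ≈ 793.02.
Cost at Q* = (D/Q*)S + (Q*/2)H = √(2DSH) ≈ $14,829.43.
Cost at Q = 2,200: (16,800/2,200)×350 + (2,200/2)×18.7 = $2,672.73 + $20,570.00 = $23,242.73.
Excess = $23,242.73 − $14,829.43 = $8,413.30.

Extra cost ≈ $8,413.30 per year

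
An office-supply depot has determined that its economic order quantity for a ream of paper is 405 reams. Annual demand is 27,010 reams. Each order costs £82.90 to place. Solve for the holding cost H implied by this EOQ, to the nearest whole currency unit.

The basic EOQ model gives Q* = √(2DS/H); rearrange for the unknown.
From Q* = √(2DS/H): H = 2DS / Q*² = 2 × 27,010 × 82.9 / 405² = 27.3023.

H ≈ £27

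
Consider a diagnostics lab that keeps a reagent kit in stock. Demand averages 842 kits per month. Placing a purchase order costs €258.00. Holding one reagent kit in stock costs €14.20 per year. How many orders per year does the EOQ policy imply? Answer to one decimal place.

N ≈ 16.7 orders per year

Annual demand D = 842 × 12 = 10,104.
Q* = √(2DS/H) = √(2 × 10,104 × 258 / 14.2) ≈ 605.94.
Orders per year = D / Q* = 10,104 / 605.94 ≈ 16.675.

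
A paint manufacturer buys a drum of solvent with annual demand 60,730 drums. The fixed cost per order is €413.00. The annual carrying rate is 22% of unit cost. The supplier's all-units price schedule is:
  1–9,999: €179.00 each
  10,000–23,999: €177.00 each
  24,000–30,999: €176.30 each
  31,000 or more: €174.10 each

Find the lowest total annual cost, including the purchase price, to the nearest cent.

Holding cost per unit per year at price C is H = 0.22·C.
For each price level, check whether its EOQ is feasible; otherwise the best quantity at that price is the breakpoint.
EOQ at €179.00 = 1128.6 (feasible in tier 1): TC = 60,730×€179.00 + (60,730/1128.6)×413 + (1128.6/2)×0.22×€179.00 = €10,915,115.68.
EOQ at €177.00 = 1135.0 < 10000, so use break Q=10000: TC = 60,730×€177.00 + (60,730/10000.0)×413 + (10000.0/2)×0.22×€177.00 = €10,946,418.15.
EOQ at €176.30 = 1137.2 < 24000, so use break Q=24000: TC = 60,730×€176.30 + (60,730/24000.0)×413 + (24000.0/2)×0.22×€176.30 = €11,173,176.06.
EOQ at €174.10 = 1144.4 < 31000, so use break Q=31000: TC = 60,730×€174.10 + (60,730/31000.0)×413 + (31000.0/2)×0.22×€174.10 = €11,167,583.08.
Lowest total cost among the candidates is at Q = 1128.6.

TC* ≈ €10,915,115.68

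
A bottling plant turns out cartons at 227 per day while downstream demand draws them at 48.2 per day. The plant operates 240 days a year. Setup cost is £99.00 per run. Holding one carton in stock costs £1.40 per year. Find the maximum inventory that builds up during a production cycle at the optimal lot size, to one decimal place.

I_max ≈ 1,135.2 cartons

Annual demand D = 48.2 × 240 = 11,568.
Production build-up factor (1 − d/p) = 1 − 48.2/227 = 0.7877.
Q* = √(2DS / (H(1 − d/p))) = √(2 × 11,568 × 99 / (1.4 × 0.7877)).
= √(2,290,464 / 1.1027) ≈ 1441.209.
Maximum inventory = Q*(1 − d/p) = 1441.209 × 0.7877 ≈ 1135.190.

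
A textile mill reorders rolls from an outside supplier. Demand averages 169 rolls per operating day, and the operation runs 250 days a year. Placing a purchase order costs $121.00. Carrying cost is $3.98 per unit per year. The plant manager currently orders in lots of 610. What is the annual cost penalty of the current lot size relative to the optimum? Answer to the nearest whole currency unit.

Annual demand D = 169 × 250 = 42,250.
EOQ = √(2DS/H) = √(2 × 42,250 × 121 / 3.98) ≈ 1602.80.
Cost at Q* = (D/Q*)S + (Q*/2)H = √(2DSH) ≈ $6,379.15.
Cost at Q = 610: (42,250/610)×121 + (610/2)×3.98 = $8,380.74 + $1,213.90 = $9,594.64.
Excess = $9,594.64 − $6,379.15 = $3,215.49.

Extra cost ≈ $3,215 per year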